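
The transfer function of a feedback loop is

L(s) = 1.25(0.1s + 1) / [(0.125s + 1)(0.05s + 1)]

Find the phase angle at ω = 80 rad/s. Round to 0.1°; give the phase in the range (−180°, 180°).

At ω = 80 rad/s:
zero (1 + j80·0.1) = 1 + j8 → |·| ≈ 8.0623, ∠ ≈ 82.87°
pole (1 + j80·0.125) = 1 + j10 → |·| ≈ 10.05, ∠ ≈ 84.29°
pole (1 + j80·0.05) = 1 + j4 → |·| ≈ 4.1231, ∠ ≈ 75.96°
∠L = (82.87°) − (84.29° + 75.96°) = -77.38°

-77.4°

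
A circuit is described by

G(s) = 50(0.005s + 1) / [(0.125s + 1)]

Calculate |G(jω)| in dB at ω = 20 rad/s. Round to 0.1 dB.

25.4 dB

At ω = 20 rad/s:
zero (1 + j20·0.005) = 1 + j0.1 → |·| ≈ 1.005, ∠ ≈ 5.71°
pole (1 + j20·0.125) = 1 + j2.5 → |·| ≈ 2.6926, ∠ ≈ 68.20°
|G| = 50 · 1.005 / (2.6926) ≈ 18.662
Gain = 20 log₁₀(18.662) ≈ 25.42 dB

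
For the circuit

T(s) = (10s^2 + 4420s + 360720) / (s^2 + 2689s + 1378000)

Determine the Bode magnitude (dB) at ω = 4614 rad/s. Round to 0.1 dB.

19.2 dB

Substitute s = j4614:
Numerator: 10(j4614)^2 + 4420(j4614) + 360720 = -212529240 + j20393880
Denominator: (j4614)^2 + 2689(j4614) + 1378000 = -19910996 + j12407046
|N| = √(212529240² + 20393880²) ≈ 2.1351e+08, ∠N ≈ 174.52°
|D| = √(19910996² + 12407046²) ≈ 2.346e+07, ∠D ≈ 148.07°
|T| = 2.1351e+08 / 2.346e+07 ≈ 9.101
Gain = 20 log₁₀(9.101) ≈ 19.18 dB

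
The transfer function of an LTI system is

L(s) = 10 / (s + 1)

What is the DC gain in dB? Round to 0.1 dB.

L(0) = 10 / (1) = 10
20 log₁₀(10) ≈ 20.00 dB

20.0 dB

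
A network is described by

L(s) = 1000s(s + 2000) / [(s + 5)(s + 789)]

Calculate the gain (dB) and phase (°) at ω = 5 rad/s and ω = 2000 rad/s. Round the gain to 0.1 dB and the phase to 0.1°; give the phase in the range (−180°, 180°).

ω = 5: 65.1 dB, 44.8°; ω = 2000: 62.4 dB, -23.3°

At s = jω = j5:
zero (s+2000): 2000 + j5 → |·| = √(2000²+5²) = √4000025 ≈ 2000, ∠ = arctan(5/2000) ≈ 0.14°
zero at origin: s = j5 → |·| = 5, ∠ = 90.00°
pole (s+5): 5 + j5 → |·| = √(5²+5²) = √50 ≈ 7.0711, ∠ = arctan(5/5) ≈ 45.00°
pole (s+789): 789 + j5 → |·| = √(789²+5²) = √622546 ≈ 789.02, ∠ = arctan(5/789) ≈ 0.36°
|L| = 1000 · 10000 / 5579.2 ≈ 1792.4
Gain = 20 log₁₀(1792.4) ≈ 65.07 dB
∠L = 90.14° − 45.36° = 44.78°

At s = jω = j2000:
zero (s+2000): 2000 + j2000 → |·| = √(2000²+2000²) = √8000000 ≈ 2828.4, ∠ = arctan(2000/2000) ≈ 45.00°
zero at origin: s = j2000 → |·| = 2000, ∠ = 90.00°
pole (s+5): 5 + j2000 → |·| = √(5²+2000²) = √4000025 ≈ 2000, ∠ = arctan(2000/5) ≈ 89.86°
pole (s+789): 789 + j2000 → |·| = √(789²+2000²) = √4622521 ≈ 2150, ∠ = arctan(2000/789) ≈ 68.47°
|L| = 1000 · 5.6568e+06 / 4.3e+06 ≈ 1315.5
Gain = 20 log₁₀(1315.5) ≈ 62.38 dB
∠L = 135.00° − 158.33° = -23.33°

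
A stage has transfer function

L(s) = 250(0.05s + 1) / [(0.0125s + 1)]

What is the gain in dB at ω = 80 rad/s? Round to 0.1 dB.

At ω = 80 rad/s:
zero (1 + j80·0.05) = 1 + j4 → |·| ≈ 4.1231, ∠ ≈ 75.96°
pole (1 + j80·0.0125) = 1 + j1 → |·| ≈ 1.4142, ∠ ≈ 45.00°
|L| = 250 · 4.1231 / (1.4142) ≈ 728.87
Gain = 20 log₁₀(728.87) ≈ 57.25 dB

57.3 dB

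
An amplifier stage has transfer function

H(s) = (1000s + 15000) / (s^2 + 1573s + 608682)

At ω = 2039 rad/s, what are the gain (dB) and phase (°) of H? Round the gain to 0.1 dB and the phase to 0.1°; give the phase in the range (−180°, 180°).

-7.4 dB, -48.3°

Substitute s = j2039:
Numerator: 1000(j2039) + 15000 = 15000 + j2039000
Denominator: (j2039)^2 + 1573(j2039) + 608682 = -3548839 + j3207347
|N| = √(15000² + 2039000²) ≈ 2.0391e+06, ∠N ≈ 89.58°
|D| = √(3548839² + 3207347²) ≈ 4.7834e+06, ∠D ≈ 137.89°
|H| = 2.0391e+06 / 4.7834e+06 ≈ 0.42629
Gain = 20 log₁₀(0.42629) ≈ -7.41 dB
∠H = 89.58° − 137.89° = -48.31°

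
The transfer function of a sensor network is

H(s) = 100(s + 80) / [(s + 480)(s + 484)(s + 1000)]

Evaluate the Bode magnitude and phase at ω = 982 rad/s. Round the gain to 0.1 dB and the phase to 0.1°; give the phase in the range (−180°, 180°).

-84.6 dB, -86.9°

At s = jω = j982:
zero (s+80): 80 + j982 → |·| = √(80²+982²) = √970724 ≈ 985.25, ∠ = arctan(982/80) ≈ 85.34°
pole (s+480): 480 + j982 → |·| = √(480²+982²) = √1194724 ≈ 1093, ∠ = arctan(982/480) ≈ 63.95°
pole (s+484): 484 + j982 → |·| = √(484²+982²) = √1198580 ≈ 1094.8, ∠ = arctan(982/484) ≈ 63.76°
pole (s+1000): 1000 + j982 → |·| = √(1000²+982²) = √1964324 ≈ 1401.5, ∠ = arctan(982/1000) ≈ 44.48°
|H| = 100 · 985.25 / 1.6771e+09 ≈ 5.8747e-05
Gain = 20 log₁₀(5.8747e-05) ≈ -84.62 dB
∠H = 85.34° − 172.19° = -86.85°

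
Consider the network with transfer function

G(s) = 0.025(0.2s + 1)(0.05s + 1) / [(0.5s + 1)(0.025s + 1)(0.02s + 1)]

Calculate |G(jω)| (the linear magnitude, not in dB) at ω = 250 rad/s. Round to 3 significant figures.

0.00389

At ω = 250 rad/s:
zero (1 + j250·0.2) = 1 + j50 → |·| ≈ 50.01, ∠ ≈ 88.85°
zero (1 + j250·0.05) = 1 + j12.5 → |·| ≈ 12.54, ∠ ≈ 85.43°
pole (1 + j250·0.5) = 1 + j125 → |·| ≈ 125, ∠ ≈ 89.54°
pole (1 + j250·0.025) = 1 + j6.25 → |·| ≈ 6.3295, ∠ ≈ 80.91°
pole (1 + j250·0.02) = 1 + j5 → |·| ≈ 5.099, ∠ ≈ 78.69°
|G| = 0.025 · 50.01 · 12.54 / (125 · 6.3295 · 5.099) ≈ 0.0038862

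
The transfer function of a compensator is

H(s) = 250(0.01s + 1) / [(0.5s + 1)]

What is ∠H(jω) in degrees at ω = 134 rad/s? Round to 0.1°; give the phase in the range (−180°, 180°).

-35.9°

At ω = 134 rad/s:
zero (1 + j134·0.01) = 1 + j1.34 → |·| ≈ 1.672, ∠ ≈ 53.27°
pole (1 + j134·0.5) = 1 + j67 → |·| ≈ 67.007, ∠ ≈ 89.14°
∠H = (53.27°) − (89.14°) = -35.87°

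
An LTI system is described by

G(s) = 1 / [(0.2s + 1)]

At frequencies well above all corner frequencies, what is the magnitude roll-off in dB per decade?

Each pole contributes −20 dB/decade at high frequency; each zero contributes +20 dB/decade.
Net: 0 zero(s) − 1 pole(s) → -20 dB/decade.

-20 dB/decade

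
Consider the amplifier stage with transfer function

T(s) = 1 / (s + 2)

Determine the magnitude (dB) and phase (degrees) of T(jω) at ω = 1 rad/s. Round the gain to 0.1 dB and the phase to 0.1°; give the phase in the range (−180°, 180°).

-7.0 dB, -26.6°

Substitute s = j1:
Numerator: 1 = 1 + j0
Denominator: (j1) + 2 = 2 + j1
|N| = √(1² + 0²) ≈ 1, ∠N ≈ 0.00°
|D| = √(2² + 1²) ≈ 2.2361, ∠D ≈ 26.57°
|T| = 1 / 2.2361 ≈ 0.44721
Gain = 20 log₁₀(0.44721) ≈ -6.99 dB
∠T = 0.00° − 26.57° = -26.57°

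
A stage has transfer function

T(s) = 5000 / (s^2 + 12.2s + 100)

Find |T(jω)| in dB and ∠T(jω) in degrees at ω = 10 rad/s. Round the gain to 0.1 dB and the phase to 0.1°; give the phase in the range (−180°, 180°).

32.3 dB, -90.0°

At s = jω = j10:
quadratic: (j10)² + 12.2·j10 + 100 = 0 + j122 → |·| ≈ 122, ∠ ≈ 90.00°
|T| = 5000 / 122 ≈ 40.984
Gain = 20 log₁₀(40.984) ≈ 32.25 dB
∠T = 0.00° − 90.00° = -90.00°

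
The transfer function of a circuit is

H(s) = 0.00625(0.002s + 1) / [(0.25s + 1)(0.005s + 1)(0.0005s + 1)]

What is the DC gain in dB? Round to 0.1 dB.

H(0) = 0.00625 · 1 / 1 = 0.00625
20 log₁₀(0.00625) ≈ -44.08 dB

-44.1 dB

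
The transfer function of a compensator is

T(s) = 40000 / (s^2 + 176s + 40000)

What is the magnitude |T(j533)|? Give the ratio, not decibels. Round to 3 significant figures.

At s = jω = j533:
quadratic: (j533)² + 176·j533 + 40000 = -244089 + j93808 → |·| ≈ 2.6149e+05, ∠ ≈ 158.98°
|T| = 40000 / 2.6149e+05 ≈ 0.15297

0.153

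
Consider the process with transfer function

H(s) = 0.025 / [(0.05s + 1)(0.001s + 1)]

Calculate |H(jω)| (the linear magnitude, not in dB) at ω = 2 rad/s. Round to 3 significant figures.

At ω = 2 rad/s:
pole (1 + j2·0.05) = 1 + j0.1 → |·| ≈ 1.005, ∠ ≈ 5.71°
pole (1 + j2·0.001) = 1 + j0.002 → |·| ≈ 1, ∠ ≈ 0.11°
|H| = 0.025 · 1 / (1.005 · 1) ≈ 0.024876

0.0249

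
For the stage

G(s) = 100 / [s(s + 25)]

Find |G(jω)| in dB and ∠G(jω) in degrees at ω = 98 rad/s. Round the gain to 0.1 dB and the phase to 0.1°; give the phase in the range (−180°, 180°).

-39.9 dB, -165.7°

At s = jω = j98:
pole (s+25): 25 + j98 → |·| = √(25²+98²) = √10229 ≈ 101.14, ∠ = arctan(98/25) ≈ 75.69°
pole at origin: |s| = 98, ∠ = 90.00° (in denominator)
|G| = 100 / 9911.7 ≈ 0.010089
Gain = 20 log₁₀(0.010089) ≈ -39.92 dB
∠G = 0.00° − 165.69° = -165.69°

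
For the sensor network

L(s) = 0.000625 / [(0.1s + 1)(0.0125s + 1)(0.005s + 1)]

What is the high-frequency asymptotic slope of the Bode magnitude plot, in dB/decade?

-60 dB/decade

Each pole contributes −20 dB/decade at high frequency; each zero contributes +20 dB/decade.
Net: 0 zero(s) − 3 pole(s) → -60 dB/decade.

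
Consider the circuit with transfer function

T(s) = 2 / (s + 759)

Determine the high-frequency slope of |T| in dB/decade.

Each pole contributes −20 dB/decade at high frequency; each zero contributes +20 dB/decade.
Net: 0 zero(s) − 1 pole(s) → -20 dB/decade.

-20 dB/decade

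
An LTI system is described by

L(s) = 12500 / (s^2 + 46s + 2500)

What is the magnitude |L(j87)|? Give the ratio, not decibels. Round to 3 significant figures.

At s = jω = j87:
quadratic: (j87)² + 46·j87 + 2500 = -5069 + j4002 → |·| ≈ 6458.4, ∠ ≈ 141.71°
|L| = 12500 / 6458.4 ≈ 1.9355

1.94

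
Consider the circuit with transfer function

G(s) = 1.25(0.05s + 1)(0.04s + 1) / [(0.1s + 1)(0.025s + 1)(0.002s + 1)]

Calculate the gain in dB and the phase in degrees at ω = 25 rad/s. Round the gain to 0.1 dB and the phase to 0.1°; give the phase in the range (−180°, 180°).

At ω = 25 rad/s:
zero (1 + j25·0.05) = 1 + j1.25 → |·| ≈ 1.6008, ∠ ≈ 51.34°
zero (1 + j25·0.04) = 1 + j1 → |·| ≈ 1.4142, ∠ ≈ 45.00°
pole (1 + j25·0.1) = 1 + j2.5 → |·| ≈ 2.6926, ∠ ≈ 68.20°
pole (1 + j25·0.025) = 1 + j0.625 → |·| ≈ 1.1792, ∠ ≈ 32.01°
pole (1 + j25·0.002) = 1 + j0.05 → |·| ≈ 1.0012, ∠ ≈ 2.86°
|G| = 1.25 · 1.6008 · 1.4142 / (2.6926 · 1.1792 · 1.0012) ≈ 0.89018
Gain = 20 log₁₀(0.89018) ≈ -1.01 dB
∠G = (51.34° + 45.00°) − (68.20° + 32.01° + 2.86°) = -6.73°

-1.0 dB, -6.7°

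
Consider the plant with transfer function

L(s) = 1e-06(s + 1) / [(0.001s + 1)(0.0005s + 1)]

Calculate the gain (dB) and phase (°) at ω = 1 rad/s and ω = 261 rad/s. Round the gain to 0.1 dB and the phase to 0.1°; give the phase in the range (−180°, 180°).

At ω = 1 rad/s:
zero (1 + j1·1) = 1 + j1 → |·| ≈ 1.4142, ∠ ≈ 45.00°
pole (1 + j1·0.001) = 1 + j0.001 → |·| ≈ 1, ∠ ≈ 0.06°
pole (1 + j1·0.0005) = 1 + j0.0005 → |·| ≈ 1, ∠ ≈ 0.03°
|L| = 1e-06 · 1.4142 / (1 · 1) ≈ 1.4142e-06
Gain = 20 log₁₀(1.4142e-06) ≈ -116.99 dB
∠L = (45.00°) − (0.06° + 0.03°) = 44.91°

At ω = 261 rad/s:
zero (1 + j261·1) = 1 + j261 → |·| ≈ 261, ∠ ≈ 89.78°
pole (1 + j261·0.001) = 1 + j0.261 → |·| ≈ 1.0335, ∠ ≈ 14.63°
pole (1 + j261·0.0005) = 1 + j0.1305 → |·| ≈ 1.0085, ∠ ≈ 7.44°
|L| = 1e-06 · 261 / (1.0335 · 1.0085) ≈ 0.00025041
Gain = 20 log₁₀(0.00025041) ≈ -72.03 dB
∠L = (89.78°) − (14.63° + 7.44°) = 67.71°

ω = 1: -117.0 dB, 44.9°; ω = 261: -72.0 dB, 67.7°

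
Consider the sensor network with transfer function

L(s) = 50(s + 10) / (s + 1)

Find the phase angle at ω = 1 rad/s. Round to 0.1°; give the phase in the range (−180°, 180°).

At s = jω = j1:
zero (s+10): 10 + j1 → |·| = √(10²+1²) = √101 ≈ 10.05, ∠ = arctan(1/10) ≈ 5.71°
pole (s+1): 1 + j1 → |·| = √(1²+1²) = √2 ≈ 1.4142, ∠ = arctan(1/1) ≈ 45.00°
∠L = 5.71° − 45.00° = -39.29°

-39.3°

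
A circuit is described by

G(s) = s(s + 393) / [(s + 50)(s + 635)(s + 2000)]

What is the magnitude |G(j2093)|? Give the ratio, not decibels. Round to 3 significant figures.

At s = jω = j2093:
zero (s+393): 393 + j2093 → |·| = √(393²+2093²) = √4535098 ≈ 2129.6, ∠ = arctan(2093/393) ≈ 79.37°
zero at origin: s = j2093 → |·| = 2093, ∠ = 90.00°
pole (s+50): 50 + j2093 → |·| = √(50²+2093²) = √4383149 ≈ 2093.6, ∠ = arctan(2093/50) ≈ 88.63°
pole (s+635): 635 + j2093 → |·| = √(635²+2093²) = √4783874 ≈ 2187.2, ∠ = arctan(2093/635) ≈ 73.12°
pole (s+2000): 2000 + j2093 → |·| = √(2000²+2093²) = √8380649 ≈ 2894.9, ∠ = arctan(2093/2000) ≈ 46.30°
|G| = 1 · 4.4573e+06 / 1.3256e+10 ≈ 0.00033625

0.000336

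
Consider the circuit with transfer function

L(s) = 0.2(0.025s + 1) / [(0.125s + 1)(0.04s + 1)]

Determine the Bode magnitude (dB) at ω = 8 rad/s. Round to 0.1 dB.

At ω = 8 rad/s:
zero (1 + j8·0.025) = 1 + j0.2 → |·| ≈ 1.0198, ∠ ≈ 11.31°
pole (1 + j8·0.125) = 1 + j1 → |·| ≈ 1.4142, ∠ ≈ 45.00°
pole (1 + j8·0.04) = 1 + j0.32 → |·| ≈ 1.05, ∠ ≈ 17.74°
|L| = 0.2 · 1.0198 / (1.4142 · 1.05) ≈ 0.13736
Gain = 20 log₁₀(0.13736) ≈ -17.24 dB

-17.2 dB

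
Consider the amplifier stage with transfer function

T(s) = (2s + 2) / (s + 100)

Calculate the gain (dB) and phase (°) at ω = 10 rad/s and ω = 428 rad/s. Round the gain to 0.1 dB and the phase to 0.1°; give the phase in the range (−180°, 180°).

ω = 10: -14.0 dB, 78.6°; ω = 428: 5.8 dB, 13.0°

Substitute s = j10:
Numerator: 2(j10) + 2 = 2 + j20
Denominator: (j10) + 100 = 100 + j10
|N| = √(2² + 20²) ≈ 20.1, ∠N ≈ 84.29°
|D| = √(100² + 10²) ≈ 100.5, ∠D ≈ 5.71°
|T| = 20.1 / 100.5 ≈ 0.2
Gain = 20 log₁₀(0.2) ≈ -13.98 dB
∠T = 84.29° − 5.71° = 78.58°

Substitute s = j428:
Numerator: 2(j428) + 2 = 2 + j856
Denominator: (j428) + 100 = 100 + j428
|N| = √(2² + 856²) ≈ 856, ∠N ≈ 89.87°
|D| = √(100² + 428²) ≈ 439.53, ∠D ≈ 76.85°
|T| = 856 / 439.53 ≈ 1.9475
Gain = 20 log₁₀(1.9475) ≈ 5.79 dB
∠T = 89.87° − 76.85° = 13.02°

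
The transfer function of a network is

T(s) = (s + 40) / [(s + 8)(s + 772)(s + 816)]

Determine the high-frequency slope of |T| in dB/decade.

-40 dB/decade

Each pole contributes −20 dB/decade at high frequency; each zero contributes +20 dB/decade.
Net: 1 zero(s) − 3 pole(s) → -40 dB/decade.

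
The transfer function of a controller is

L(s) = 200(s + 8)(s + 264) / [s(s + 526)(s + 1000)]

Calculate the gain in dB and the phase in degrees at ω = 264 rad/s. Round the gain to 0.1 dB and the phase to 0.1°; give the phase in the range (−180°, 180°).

At s = jω = j264:
zero (s+8): 8 + j264 → |·| = √(8²+264²) = √69760 ≈ 264.12, ∠ = arctan(264/8) ≈ 88.26°
zero (s+264): 264 + j264 → |·| = √(264²+264²) = √139392 ≈ 373.35, ∠ = arctan(264/264) ≈ 45.00°
pole (s+526): 526 + j264 → |·| = √(526²+264²) = √346372 ≈ 588.53, ∠ = arctan(264/526) ≈ 26.65°
pole (s+1000): 1000 + j264 → |·| = √(1000²+264²) = √1069696 ≈ 1034.3, ∠ = arctan(264/1000) ≈ 14.79°
pole at origin: |s| = 264, ∠ = 90.00° (in denominator)
|L| = 200 · 98609 / 1.607e+08 ≈ 0.12272
Gain = 20 log₁₀(0.12272) ≈ -18.22 dB
∠L = 133.26° − 131.44° = 1.82°

-18.2 dB, 1.8°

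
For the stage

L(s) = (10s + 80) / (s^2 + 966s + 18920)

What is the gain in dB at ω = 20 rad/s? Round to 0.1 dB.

Substitute s = j20:
Numerator: 10(j20) + 80 = 80 + j200
Denominator: (j20)^2 + 966(j20) + 18920 = 18520 + j19320
|N| = √(80² + 200²) ≈ 215.41, ∠N ≈ 68.20°
|D| = √(18520² + 19320²) ≈ 26763, ∠D ≈ 46.21°
|L| = 215.41 / 26763 ≈ 0.0080488
Gain = 20 log₁₀(0.0080488) ≈ -41.89 dB

-41.9 dB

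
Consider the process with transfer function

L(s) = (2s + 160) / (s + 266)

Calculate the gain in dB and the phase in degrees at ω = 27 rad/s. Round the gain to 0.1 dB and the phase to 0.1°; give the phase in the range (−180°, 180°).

Substitute s = j27:
Numerator: 2(j27) + 160 = 160 + j54
Denominator: (j27) + 266 = 266 + j27
|N| = √(160² + 54²) ≈ 168.87, ∠N ≈ 18.65°
|D| = √(266² + 27²) ≈ 267.37, ∠D ≈ 5.80°
|L| = 168.87 / 267.37 ≈ 0.6316
Gain = 20 log₁₀(0.6316) ≈ -3.99 dB
∠L = 18.65° − 5.80° = 12.85°

-4.0 dB, 12.9°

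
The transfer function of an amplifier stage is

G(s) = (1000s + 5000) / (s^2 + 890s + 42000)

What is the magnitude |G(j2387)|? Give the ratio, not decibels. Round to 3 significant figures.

0.395

Substitute s = j2387:
Numerator: 1000(j2387) + 5000 = 5000 + j2387000
Denominator: (j2387)^2 + 890(j2387) + 42000 = -5655769 + j2124430
|N| = √(5000² + 2387000²) ≈ 2.387e+06, ∠N ≈ 89.88°
|D| = √(5655769² + 2124430²) ≈ 6.0416e+06, ∠D ≈ 159.41°
|G| = 2.387e+06 / 6.0416e+06 ≈ 0.39509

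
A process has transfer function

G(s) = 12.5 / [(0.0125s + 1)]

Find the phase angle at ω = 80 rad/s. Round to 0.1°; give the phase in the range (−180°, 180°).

At ω = 80 rad/s:
pole (1 + j80·0.0125) = 1 + j1 → |·| ≈ 1.4142, ∠ ≈ 45.00°
∠G = (0°) − (45.00°) = -45.00°

-45.0°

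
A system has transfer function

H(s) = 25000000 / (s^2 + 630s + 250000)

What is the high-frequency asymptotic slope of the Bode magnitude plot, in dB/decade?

-40 dB/decade

Each pole contributes −20 dB/decade at high frequency; each zero contributes +20 dB/decade.
Net: 0 zero(s) − 2 pole(s) → -40 dB/decade.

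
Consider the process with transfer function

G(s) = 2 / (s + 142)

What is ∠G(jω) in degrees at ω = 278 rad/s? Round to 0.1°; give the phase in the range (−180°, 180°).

-62.9°

Substitute s = j278:
Numerator: 2 = 2 + j0
Denominator: (j278) + 142 = 142 + j278
|N| = √(2² + 0²) ≈ 2, ∠N ≈ 0.00°
|D| = √(142² + 278²) ≈ 312.17, ∠D ≈ 62.94°
∠G = 0.00° − 62.94° = -62.94°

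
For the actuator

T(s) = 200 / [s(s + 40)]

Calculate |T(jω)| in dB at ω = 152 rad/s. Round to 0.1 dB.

At s = jω = j152:
pole (s+40): 40 + j152 → |·| = √(40²+152²) = √24704 ≈ 157.18, ∠ = arctan(152/40) ≈ 75.26°
pole at origin: |s| = 152, ∠ = 90.00° (in denominator)
|T| = 200 / 23891 ≈ 0.0083714
Gain = 20 log₁₀(0.0083714) ≈ -41.54 dB

-41.5 dB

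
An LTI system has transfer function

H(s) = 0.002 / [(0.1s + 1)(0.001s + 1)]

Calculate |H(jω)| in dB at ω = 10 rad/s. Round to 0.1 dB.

At ω = 10 rad/s:
pole (1 + j10·0.1) = 1 + j1 → |·| ≈ 1.4142, ∠ ≈ 45.00°
pole (1 + j10·0.001) = 1 + j0.01 → |·| ≈ 1, ∠ ≈ 0.57°
|H| = 0.002 · 1 / (1.4142 · 1) ≈ 0.0014142
Gain = 20 log₁₀(0.0014142) ≈ -56.99 dB

-57.0 dB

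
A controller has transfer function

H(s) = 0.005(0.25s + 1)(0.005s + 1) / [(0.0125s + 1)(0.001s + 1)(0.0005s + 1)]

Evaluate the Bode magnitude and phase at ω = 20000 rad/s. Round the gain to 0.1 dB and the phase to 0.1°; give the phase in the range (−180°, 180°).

At ω = 20000 rad/s:
zero (1 + j20000·0.25) = 1 + j5000 → |·| ≈ 5000, ∠ ≈ 89.99°
zero (1 + j20000·0.005) = 1 + j100 → |·| ≈ 100, ∠ ≈ 89.43°
pole (1 + j20000·0.0125) = 1 + j250 → |·| ≈ 250, ∠ ≈ 89.77°
pole (1 + j20000·0.001) = 1 + j20 → |·| ≈ 20.025, ∠ ≈ 87.14°
pole (1 + j20000·0.0005) = 1 + j10 → |·| ≈ 10.05, ∠ ≈ 84.29°
|H| = 0.005 · 5000 · 100 / (250 · 20.025 · 10.05) ≈ 0.049689
Gain = 20 log₁₀(0.049689) ≈ -26.07 dB
∠H = (89.99° + 89.43°) − (89.77° + 87.14° + 84.29°) = -81.78°

-26.1 dB, -81.8°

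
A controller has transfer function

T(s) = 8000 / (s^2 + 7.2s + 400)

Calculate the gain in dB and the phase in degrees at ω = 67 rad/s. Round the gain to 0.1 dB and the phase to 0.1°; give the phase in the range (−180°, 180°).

5.8 dB, -173.3°

At s = jω = j67:
quadratic: (j67)² + 7.2·j67 + 400 = -4089 + j482.4 → |·| ≈ 4117.4, ∠ ≈ 173.27°
|T| = 8000 / 4117.4 ≈ 1.943
Gain = 20 log₁₀(1.943) ≈ 5.77 dB
∠T = 0.00° − 173.27° = -173.27°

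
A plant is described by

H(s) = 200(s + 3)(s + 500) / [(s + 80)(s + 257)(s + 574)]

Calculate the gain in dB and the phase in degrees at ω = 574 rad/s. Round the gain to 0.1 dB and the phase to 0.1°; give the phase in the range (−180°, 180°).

-10.6 dB, -54.3°

At s = jω = j574:
zero (s+3): 3 + j574 → |·| = √(3²+574²) = √329485 ≈ 574.01, ∠ = arctan(574/3) ≈ 89.70°
zero (s+500): 500 + j574 → |·| = √(500²+574²) = √579476 ≈ 761.23, ∠ = arctan(574/500) ≈ 48.94°
pole (s+80): 80 + j574 → |·| = √(80²+574²) = √335876 ≈ 579.55, ∠ = arctan(574/80) ≈ 82.07°
pole (s+257): 257 + j574 → |·| = √(257²+574²) = √395525 ≈ 628.91, ∠ = arctan(574/257) ≈ 65.88°
pole (s+574): 574 + j574 → |·| = √(574²+574²) = √658952 ≈ 811.76, ∠ = arctan(574/574) ≈ 45.00°
|H| = 200 · 4.3695e+05 / 2.9587e+08 ≈ 0.29537
Gain = 20 log₁₀(0.29537) ≈ -10.59 dB
∠H = 138.64° − 192.95° = -54.31°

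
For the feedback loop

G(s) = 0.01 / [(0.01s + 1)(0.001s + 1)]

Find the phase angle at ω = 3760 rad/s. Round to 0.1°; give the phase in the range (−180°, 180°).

-163.6°

At ω = 3760 rad/s:
pole (1 + j3760·0.01) = 1 + j37.6 → |·| ≈ 37.613, ∠ ≈ 88.48°
pole (1 + j3760·0.001) = 1 + j3.76 → |·| ≈ 3.8907, ∠ ≈ 75.11°
∠G = (0°) − (88.48° + 75.11°) = -163.59°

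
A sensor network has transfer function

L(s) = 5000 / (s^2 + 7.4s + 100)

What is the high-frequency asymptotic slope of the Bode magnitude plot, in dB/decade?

-40 dB/decade

Each pole contributes −20 dB/decade at high frequency; each zero contributes +20 dB/decade.
Net: 0 zero(s) − 2 pole(s) → -40 dB/decade.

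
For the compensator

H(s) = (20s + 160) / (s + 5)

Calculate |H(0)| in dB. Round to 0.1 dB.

H(0) = 160 / 5 = 32
20 log₁₀(32) ≈ 30.10 dB

30.1 dB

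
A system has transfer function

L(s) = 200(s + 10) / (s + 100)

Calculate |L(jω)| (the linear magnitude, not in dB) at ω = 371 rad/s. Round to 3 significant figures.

At s = jω = j371:
zero (s+10): 10 + j371 → |·| = √(10²+371²) = √137741 ≈ 371.13, ∠ = arctan(371/10) ≈ 88.46°
pole (s+100): 100 + j371 → |·| = √(100²+371²) = √147641 ≈ 384.24, ∠ = arctan(371/100) ≈ 74.91°
|L| = 200 · 371.13 / 384.24 ≈ 193.18

193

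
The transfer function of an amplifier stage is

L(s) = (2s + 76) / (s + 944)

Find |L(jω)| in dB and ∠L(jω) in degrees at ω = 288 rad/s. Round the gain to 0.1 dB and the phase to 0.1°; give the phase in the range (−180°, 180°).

-4.6 dB, 65.5°

Substitute s = j288:
Numerator: 2(j288) + 76 = 76 + j576
Denominator: (j288) + 944 = 944 + j288
|N| = √(76² + 576²) ≈ 580.99, ∠N ≈ 82.48°
|D| = √(944² + 288²) ≈ 986.95, ∠D ≈ 16.97°
|L| = 580.99 / 986.95 ≈ 0.58867
Gain = 20 log₁₀(0.58867) ≈ -4.60 dB
∠L = 82.48° − 16.97° = 65.51°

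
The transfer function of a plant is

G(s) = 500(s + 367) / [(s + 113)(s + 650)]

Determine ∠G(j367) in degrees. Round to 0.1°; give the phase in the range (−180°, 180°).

At s = jω = j367:
zero (s+367): 367 + j367 → |·| = √(367²+367²) = √269378 ≈ 519.02, ∠ = arctan(367/367) ≈ 45.00°
pole (s+113): 113 + j367 → |·| = √(113²+367²) = √147458 ≈ 384, ∠ = arctan(367/113) ≈ 72.89°
pole (s+650): 650 + j367 → |·| = √(650²+367²) = √557189 ≈ 746.45, ∠ = arctan(367/650) ≈ 29.45°
∠G = 45.00° − 102.34° = -57.34°

-57.3°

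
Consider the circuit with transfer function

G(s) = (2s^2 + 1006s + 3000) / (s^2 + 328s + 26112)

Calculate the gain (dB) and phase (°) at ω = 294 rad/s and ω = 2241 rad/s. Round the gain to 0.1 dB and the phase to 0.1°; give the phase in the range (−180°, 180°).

ω = 294: 9.5 dB, -2.2°; ω = 2241: 6.2 dB, -4.3°

Substitute s = j294:
Numerator: 2(j294)^2 + 1006(j294) + 3000 = -169872 + j295764
Denominator: (j294)^2 + 328(j294) + 26112 = -60324 + j96432
|N| = √(169872² + 295764²) ≈ 3.4108e+05, ∠N ≈ 119.87°
|D| = √(60324² + 96432²) ≈ 1.1375e+05, ∠D ≈ 122.03°
|G| = 3.4108e+05 / 1.1375e+05 ≈ 2.9985
Gain = 20 log₁₀(2.9985) ≈ 9.54 dB
∠G = 119.87° − 122.03° = -2.16°

Substitute s = j2241:
Numerator: 2(j2241)^2 + 1006(j2241) + 3000 = -10041162 + j2254446
Denominator: (j2241)^2 + 328(j2241) + 26112 = -4995969 + j735048
|N| = √(10041162² + 2254446²) ≈ 1.0291e+07, ∠N ≈ 167.35°
|D| = √(4995969² + 735048²) ≈ 5.0498e+06, ∠D ≈ 171.63°
|G| = 1.0291e+07 / 5.0498e+06 ≈ 2.0379
Gain = 20 log₁₀(2.0379) ≈ 6.18 dB
∠G = 167.35° − 171.63° = -4.28°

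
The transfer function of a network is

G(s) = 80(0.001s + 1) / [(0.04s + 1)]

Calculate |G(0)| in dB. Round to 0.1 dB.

G(0) = 80 · 1 / 1 = 80
20 log₁₀(80) ≈ 38.06 dB

38.1 dB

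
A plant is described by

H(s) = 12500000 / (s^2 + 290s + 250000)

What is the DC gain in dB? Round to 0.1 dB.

34.0 dB

H(0) = 12500000 / 250000 = 50
20 log₁₀(50) ≈ 33.98 dB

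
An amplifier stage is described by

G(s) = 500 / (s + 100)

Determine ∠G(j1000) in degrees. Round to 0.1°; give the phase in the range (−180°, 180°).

-84.3°

Substitute s = j1000:
Numerator: 500 = 500 + j0
Denominator: (j1000) + 100 = 100 + j1000
|N| = √(500² + 0²) ≈ 500, ∠N ≈ 0.00°
|D| = √(100² + 1000²) ≈ 1005, ∠D ≈ 84.29°
∠G = 0.00° − 84.29° = -84.29°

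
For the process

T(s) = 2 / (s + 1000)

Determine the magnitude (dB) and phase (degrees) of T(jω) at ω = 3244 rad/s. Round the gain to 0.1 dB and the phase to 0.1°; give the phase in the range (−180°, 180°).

Substitute s = j3244:
Numerator: 2 = 2 + j0
Denominator: (j3244) + 1000 = 1000 + j3244
|N| = √(2² + 0²) ≈ 2, ∠N ≈ 0.00°
|D| = √(1000² + 3244²) ≈ 3394.6, ∠D ≈ 72.87°
|T| = 2 / 3394.6 ≈ 0.00058917
Gain = 20 log₁₀(0.00058917) ≈ -64.60 dB
∠T = 0.00° − 72.87° = -72.87°

-64.6 dB, -72.9°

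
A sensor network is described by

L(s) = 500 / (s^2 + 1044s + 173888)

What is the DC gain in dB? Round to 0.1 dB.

L(0) = 500 / 173888 ≈ 0.0028754
20 log₁₀(0.0028754) ≈ -50.83 dB

-50.8 dB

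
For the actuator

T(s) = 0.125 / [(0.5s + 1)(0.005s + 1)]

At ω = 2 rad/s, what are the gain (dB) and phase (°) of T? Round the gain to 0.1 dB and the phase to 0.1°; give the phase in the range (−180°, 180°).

At ω = 2 rad/s:
pole (1 + j2·0.5) = 1 + j1 → |·| ≈ 1.4142, ∠ ≈ 45.00°
pole (1 + j2·0.005) = 1 + j0.01 → |·| ≈ 1, ∠ ≈ 0.57°
|T| = 0.125 · 1 / (1.4142 · 1) ≈ 0.088389
Gain = 20 log₁₀(0.088389) ≈ -21.07 dB
∠T = (0°) − (45.00° + 0.57°) = -45.57°

-21.1 dB, -45.6°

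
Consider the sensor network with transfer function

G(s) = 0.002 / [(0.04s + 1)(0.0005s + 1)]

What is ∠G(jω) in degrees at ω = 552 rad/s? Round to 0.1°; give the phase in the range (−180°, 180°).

At ω = 552 rad/s:
pole (1 + j552·0.04) = 1 + j22.08 → |·| ≈ 22.103, ∠ ≈ 87.41°
pole (1 + j552·0.0005) = 1 + j0.276 → |·| ≈ 1.0374, ∠ ≈ 15.43°
∠G = (0°) − (87.41° + 15.43°) = -102.84°

-102.8°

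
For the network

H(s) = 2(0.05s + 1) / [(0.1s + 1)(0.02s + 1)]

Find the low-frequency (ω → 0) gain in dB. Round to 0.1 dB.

6.0 dB

H(0) = 2 · 1 / 1 = 2
20 log₁₀(2) ≈ 6.02 dB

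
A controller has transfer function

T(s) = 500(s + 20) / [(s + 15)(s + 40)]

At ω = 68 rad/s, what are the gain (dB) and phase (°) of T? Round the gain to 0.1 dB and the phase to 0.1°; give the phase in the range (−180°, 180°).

At s = jω = j68:
zero (s+20): 20 + j68 → |·| = √(20²+68²) = √5024 ≈ 70.88, ∠ = arctan(68/20) ≈ 73.61°
pole (s+15): 15 + j68 → |·| = √(15²+68²) = √4849 ≈ 69.635, ∠ = arctan(68/15) ≈ 77.56°
pole (s+40): 40 + j68 → |·| = √(40²+68²) = √6224 ≈ 78.892, ∠ = arctan(68/40) ≈ 59.53°
|T| = 500 · 70.88 / 5493.6 ≈ 6.4511
Gain = 20 log₁₀(6.4511) ≈ 16.19 dB
∠T = 73.61° − 137.09° = -63.48°

16.2 dB, -63.5°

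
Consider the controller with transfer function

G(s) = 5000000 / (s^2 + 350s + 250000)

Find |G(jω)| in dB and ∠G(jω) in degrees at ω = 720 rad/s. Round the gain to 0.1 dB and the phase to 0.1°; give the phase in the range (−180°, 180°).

At s = jω = j720:
quadratic: (j720)² + 350·j720 + 250000 = -268400 + j252000 → |·| ≈ 3.6816e+05, ∠ ≈ 136.81°
|G| = 5000000 / 3.6816e+05 ≈ 13.581
Gain = 20 log₁₀(13.581) ≈ 22.66 dB
∠G = 0.00° − 136.81° = -136.81°

22.7 dB, -136.8°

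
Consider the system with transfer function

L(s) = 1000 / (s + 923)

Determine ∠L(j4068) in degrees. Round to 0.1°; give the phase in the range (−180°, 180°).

At s = jω = j4068:
pole (s+923): 923 + j4068 → |·| = √(923²+4068²) = √17400553 ≈ 4171.4, ∠ = arctan(4068/923) ≈ 77.22°
∠L = 0.00° − 77.22° = -77.22°

-77.2°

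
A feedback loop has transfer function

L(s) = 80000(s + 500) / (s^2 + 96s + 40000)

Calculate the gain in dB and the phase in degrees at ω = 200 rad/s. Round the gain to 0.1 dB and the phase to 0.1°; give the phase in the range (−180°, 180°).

At s = jω = j200:
zero (s+500): 500 + j200 → |·| = √(500²+200²) = √290000 ≈ 538.52, ∠ = arctan(200/500) ≈ 21.80°
quadratic: (j200)² + 96·j200 + 40000 = 0 + j19200 → |·| ≈ 19200, ∠ ≈ 90.00°
|L| = 80000 · 538.52 / 19200 ≈ 2243.8
Gain = 20 log₁₀(2243.8) ≈ 67.02 dB
∠L = 21.80° − 90.00° = -68.20°

67.0 dB, -68.2°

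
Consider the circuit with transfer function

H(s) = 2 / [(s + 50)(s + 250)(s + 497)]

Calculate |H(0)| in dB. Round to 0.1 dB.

-129.8 dB

H(0) = 2 / (50·250·497) ≈ 3.2193e-07
20 log₁₀(3.2193e-07) ≈ -129.84 dB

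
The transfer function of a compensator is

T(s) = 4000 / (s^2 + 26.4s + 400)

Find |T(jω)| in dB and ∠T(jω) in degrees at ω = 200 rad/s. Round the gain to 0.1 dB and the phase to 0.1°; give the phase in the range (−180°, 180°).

-20.0 dB, -172.4°

At s = jω = j200:
quadratic: (j200)² + 26.4·j200 + 400 = -39600 + j5280 → |·| ≈ 39950, ∠ ≈ 172.41°
|T| = 4000 / 39950 ≈ 0.10013
Gain = 20 log₁₀(0.10013) ≈ -19.99 dB
∠T = 0.00° − 172.41° = -172.41°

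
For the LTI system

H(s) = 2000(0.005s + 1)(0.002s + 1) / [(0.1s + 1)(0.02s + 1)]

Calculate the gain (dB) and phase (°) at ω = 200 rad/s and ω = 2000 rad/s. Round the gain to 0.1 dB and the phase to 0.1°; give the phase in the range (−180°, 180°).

At ω = 200 rad/s:
zero (1 + j200·0.005) = 1 + j1 → |·| ≈ 1.4142, ∠ ≈ 45.00°
zero (1 + j200·0.002) = 1 + j0.4 → |·| ≈ 1.077, ∠ ≈ 21.80°
pole (1 + j200·0.1) = 1 + j20 → |·| ≈ 20.025, ∠ ≈ 87.14°
pole (1 + j200·0.02) = 1 + j4 → |·| ≈ 4.1231, ∠ ≈ 75.96°
|H| = 2000 · 1.4142 · 1.077 / (20.025 · 4.1231) ≈ 36.894
Gain = 20 log₁₀(36.894) ≈ 31.34 dB
∠H = (45.00° + 21.80°) − (87.14° + 75.96°) = -96.30°

At ω = 2000 rad/s:
zero (1 + j2000·0.005) = 1 + j10 → |·| ≈ 10.05, ∠ ≈ 84.29°
zero (1 + j2000·0.002) = 1 + j4 → |·| ≈ 4.1231, ∠ ≈ 75.96°
pole (1 + j2000·0.1) = 1 + j200 → |·| ≈ 200, ∠ ≈ 89.71°
pole (1 + j2000·0.02) = 1 + j40 → |·| ≈ 40.012, ∠ ≈ 88.57°
|H| = 2000 · 10.05 · 4.1231 / (200 · 40.012) ≈ 10.356
Gain = 20 log₁₀(10.356) ≈ 20.30 dB
∠H = (84.29° + 75.96°) − (89.71° + 88.57°) = -18.03°

ω = 200: 31.3 dB, -96.3°; ω = 2000: 20.3 dB, -18.0°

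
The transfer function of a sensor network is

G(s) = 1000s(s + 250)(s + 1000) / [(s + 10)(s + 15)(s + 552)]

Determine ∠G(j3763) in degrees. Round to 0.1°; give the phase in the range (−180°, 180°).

At s = jω = j3763:
zero (s+250): 250 + j3763 → |·| = √(250²+3763²) = √14222669 ≈ 3771.3, ∠ = arctan(3763/250) ≈ 86.20°
zero (s+1000): 1000 + j3763 → |·| = √(1000²+3763²) = √15160169 ≈ 3893.6, ∠ = arctan(3763/1000) ≈ 75.12°
zero at origin: s = j3763 → |·| = 3763, ∠ = 90.00°
pole (s+10): 10 + j3763 → |·| = √(10²+3763²) = √14160269 ≈ 3763, ∠ = arctan(3763/10) ≈ 89.85°
pole (s+15): 15 + j3763 → |·| = √(15²+3763²) = √14160394 ≈ 3763, ∠ = arctan(3763/15) ≈ 89.77°
pole (s+552): 552 + j3763 → |·| = √(552²+3763²) = √14464873 ≈ 3803.3, ∠ = arctan(3763/552) ≈ 81.65°
∠G = 251.32° − 261.27° = -9.95°

-10.0°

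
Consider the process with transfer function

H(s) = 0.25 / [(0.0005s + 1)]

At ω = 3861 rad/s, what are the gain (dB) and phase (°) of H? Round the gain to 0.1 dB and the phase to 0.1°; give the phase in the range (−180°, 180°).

-18.8 dB, -62.6°

At ω = 3861 rad/s:
pole (1 + j3861·0.0005) = 1 + j1.9305 → |·| ≈ 2.1741, ∠ ≈ 62.62°
|H| = 0.25 · 1 / (2.1741) ≈ 0.11499
Gain = 20 log₁₀(0.11499) ≈ -18.79 dB
∠H = (0°) − (62.62°) = -62.62°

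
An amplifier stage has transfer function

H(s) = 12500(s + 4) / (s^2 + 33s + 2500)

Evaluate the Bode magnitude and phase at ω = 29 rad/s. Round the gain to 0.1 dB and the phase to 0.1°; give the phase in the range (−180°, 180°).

45.6 dB, 52.2°

At s = jω = j29:
zero (s+4): 4 + j29 → |·| = √(4²+29²) = √857 ≈ 29.275, ∠ = arctan(29/4) ≈ 82.15°
quadratic: (j29)² + 33·j29 + 2500 = 1659 + j957 → |·| ≈ 1915.2, ∠ ≈ 29.98°
|H| = 12500 · 29.275 / 1915.2 ≈ 191.07
Gain = 20 log₁₀(191.07) ≈ 45.62 dB
∠H = 82.15° − 29.98° = 52.17°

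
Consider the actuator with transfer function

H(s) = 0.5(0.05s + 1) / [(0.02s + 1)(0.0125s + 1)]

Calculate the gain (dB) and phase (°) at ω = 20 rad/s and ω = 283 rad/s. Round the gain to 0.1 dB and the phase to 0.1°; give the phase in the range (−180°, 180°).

ω = 20: -3.9 dB, 9.2°; ω = 283: -9.5 dB, -68.2°

At ω = 20 rad/s:
zero (1 + j20·0.05) = 1 + j1 → |·| ≈ 1.4142, ∠ ≈ 45.00°
pole (1 + j20·0.02) = 1 + j0.4 → |·| ≈ 1.077, ∠ ≈ 21.80°
pole (1 + j20·0.0125) = 1 + j0.25 → |·| ≈ 1.0308, ∠ ≈ 14.04°
|H| = 0.5 · 1.4142 / (1.077 · 1.0308) ≈ 0.63693
Gain = 20 log₁₀(0.63693) ≈ -3.92 dB
∠H = (45.00°) − (21.80° + 14.04°) = 9.16°

At ω = 283 rad/s:
zero (1 + j283·0.05) = 1 + j14.15 → |·| ≈ 14.185, ∠ ≈ 85.96°
pole (1 + j283·0.02) = 1 + j5.66 → |·| ≈ 5.7477, ∠ ≈ 79.98°
pole (1 + j283·0.0125) = 1 + j3.5375 → |·| ≈ 3.6761, ∠ ≈ 74.22°
|H| = 0.5 · 14.185 / (5.7477 · 3.6761) ≈ 0.33567
Gain = 20 log₁₀(0.33567) ≈ -9.48 dB
∠H = (85.96°) − (79.98° + 74.22°) = -68.24°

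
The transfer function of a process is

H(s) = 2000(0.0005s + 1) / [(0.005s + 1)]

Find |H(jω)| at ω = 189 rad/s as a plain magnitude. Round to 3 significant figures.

1.46e+03

At ω = 189 rad/s:
zero (1 + j189·0.0005) = 1 + j0.0945 → |·| ≈ 1.0045, ∠ ≈ 5.40°
pole (1 + j189·0.005) = 1 + j0.945 → |·| ≈ 1.3759, ∠ ≈ 43.38°
|H| = 2000 · 1.0045 / (1.3759) ≈ 1460.1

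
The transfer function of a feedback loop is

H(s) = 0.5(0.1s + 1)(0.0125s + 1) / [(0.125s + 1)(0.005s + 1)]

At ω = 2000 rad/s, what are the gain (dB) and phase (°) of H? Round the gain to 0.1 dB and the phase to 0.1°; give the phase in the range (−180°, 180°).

At ω = 2000 rad/s:
zero (1 + j2000·0.1) = 1 + j200 → |·| ≈ 200, ∠ ≈ 89.71°
zero (1 + j2000·0.0125) = 1 + j25 → |·| ≈ 25.02, ∠ ≈ 87.71°
pole (1 + j2000·0.125) = 1 + j250 → |·| ≈ 250, ∠ ≈ 89.77°
pole (1 + j2000·0.005) = 1 + j10 → |·| ≈ 10.05, ∠ ≈ 84.29°
|H| = 0.5 · 200 · 25.02 / (250 · 10.05) ≈ 0.99582
Gain = 20 log₁₀(0.99582) ≈ -0.04 dB
∠H = (89.71° + 87.71°) − (89.77° + 84.29°) = 3.36°

-0.0 dB, 3.4°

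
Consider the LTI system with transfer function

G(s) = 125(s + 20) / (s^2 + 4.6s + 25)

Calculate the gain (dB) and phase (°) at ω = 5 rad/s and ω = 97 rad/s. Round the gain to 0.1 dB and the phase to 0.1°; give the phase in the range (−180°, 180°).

ω = 5: 41.0 dB, -76.0°; ω = 97: 2.4 dB, -98.9°

At s = jω = j5:
zero (s+20): 20 + j5 → |·| = √(20²+5²) = √425 ≈ 20.616, ∠ = arctan(5/20) ≈ 14.04°
quadratic: (j5)² + 4.6·j5 + 25 = 0 + j23 → |·| ≈ 23, ∠ ≈ 90.00°
|G| = 125 · 20.616 / 23 ≈ 112.04
Gain = 20 log₁₀(112.04) ≈ 40.99 dB
∠G = 14.04° − 90.00° = -75.96°

At s = jω = j97:
zero (s+20): 20 + j97 → |·| = √(20²+97²) = √9809 ≈ 99.04, ∠ = arctan(97/20) ≈ 78.35°
quadratic: (j97)² + 4.6·j97 + 25 = -9384 + j446.2 → |·| ≈ 9394.6, ∠ ≈ 177.28°
|G| = 125 · 99.04 / 9394.6 ≈ 1.3178
Gain = 20 log₁₀(1.3178) ≈ 2.40 dB
∠G = 78.35° − 177.28° = -98.93°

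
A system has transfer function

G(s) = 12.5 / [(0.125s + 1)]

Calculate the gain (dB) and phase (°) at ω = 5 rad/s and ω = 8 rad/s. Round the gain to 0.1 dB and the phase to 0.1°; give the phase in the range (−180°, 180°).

At ω = 5 rad/s:
pole (1 + j5·0.125) = 1 + j0.625 → |·| ≈ 1.1792, ∠ ≈ 32.01°
|G| = 12.5 · 1 / (1.1792) ≈ 10.6
Gain = 20 log₁₀(10.6) ≈ 20.51 dB
∠G = (0°) − (32.01°) = -32.01°

At ω = 8 rad/s:
pole (1 + j8·0.125) = 1 + j1 → |·| ≈ 1.4142, ∠ ≈ 45.00°
|G| = 12.5 · 1 / (1.4142) ≈ 8.8389
Gain = 20 log₁₀(8.8389) ≈ 18.93 dB
∠G = (0°) − (45.00°) = -45.00°

ω = 5: 20.5 dB, -32.0°; ω = 8: 18.9 dB, -45.0°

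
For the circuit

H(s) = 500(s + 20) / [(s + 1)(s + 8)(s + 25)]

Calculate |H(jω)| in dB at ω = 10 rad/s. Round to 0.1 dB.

10.2 dB

At s = jω = j10:
zero (s+20): 20 + j10 → |·| = √(20²+10²) = √500 ≈ 22.361, ∠ = arctan(10/20) ≈ 26.57°
pole (s+1): 1 + j10 → |·| = √(1²+10²) = √101 ≈ 10.05, ∠ = arctan(10/1) ≈ 84.29°
pole (s+8): 8 + j10 → |·| = √(8²+10²) = √164 ≈ 12.806, ∠ = arctan(10/8) ≈ 51.34°
pole (s+25): 25 + j10 → |·| = √(25²+10²) = √725 ≈ 26.926, ∠ = arctan(10/25) ≈ 21.80°
|H| = 500 · 22.361 / 3465.4 ≈ 3.2263
Gain = 20 log₁₀(3.2263) ≈ 10.17 dB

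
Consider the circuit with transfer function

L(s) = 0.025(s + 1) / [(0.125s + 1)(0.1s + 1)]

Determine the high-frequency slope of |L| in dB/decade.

Each pole contributes −20 dB/decade at high frequency; each zero contributes +20 dB/decade.
Net: 1 zero(s) − 2 pole(s) → -20 dB/decade.

-20 dB/decade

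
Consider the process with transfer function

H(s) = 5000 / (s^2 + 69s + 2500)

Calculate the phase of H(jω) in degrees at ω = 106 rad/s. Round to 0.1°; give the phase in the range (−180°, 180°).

At s = jω = j106:
quadratic: (j106)² + 69·j106 + 2500 = -8736 + j7314 → |·| ≈ 11394, ∠ ≈ 140.06°
∠H = 0.00° − 140.06° = -140.06°

-140.1°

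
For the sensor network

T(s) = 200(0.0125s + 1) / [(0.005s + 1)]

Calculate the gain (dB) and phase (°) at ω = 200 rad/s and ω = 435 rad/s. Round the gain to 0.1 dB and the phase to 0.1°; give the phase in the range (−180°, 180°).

At ω = 200 rad/s:
zero (1 + j200·0.0125) = 1 + j2.5 → |·| ≈ 2.6926, ∠ ≈ 68.20°
pole (1 + j200·0.005) = 1 + j1 → |·| ≈ 1.4142, ∠ ≈ 45.00°
|T| = 200 · 2.6926 / (1.4142) ≈ 380.79
Gain = 20 log₁₀(380.79) ≈ 51.61 dB
∠T = (68.20°) − (45.00°) = 23.20°

At ω = 435 rad/s:
zero (1 + j435·0.0125) = 1 + j5.4375 → |·| ≈ 5.5287, ∠ ≈ 79.58°
pole (1 + j435·0.005) = 1 + j2.175 → |·| ≈ 2.3939, ∠ ≈ 65.31°
|T| = 200 · 5.5287 / (2.3939) ≈ 461.9
Gain = 20 log₁₀(461.9) ≈ 53.29 dB
∠T = (79.58°) − (65.31°) = 14.27°

ω = 200: 51.6 dB, 23.2°; ω = 435: 53.3 dB, 14.3°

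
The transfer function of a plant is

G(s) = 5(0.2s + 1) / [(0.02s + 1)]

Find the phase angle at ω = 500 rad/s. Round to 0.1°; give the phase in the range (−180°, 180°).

5.1°

At ω = 500 rad/s:
zero (1 + j500·0.2) = 1 + j100 → |·| ≈ 100, ∠ ≈ 89.43°
pole (1 + j500·0.02) = 1 + j10 → |·| ≈ 10.05, ∠ ≈ 84.29°
∠G = (89.43°) − (84.29°) = 5.14°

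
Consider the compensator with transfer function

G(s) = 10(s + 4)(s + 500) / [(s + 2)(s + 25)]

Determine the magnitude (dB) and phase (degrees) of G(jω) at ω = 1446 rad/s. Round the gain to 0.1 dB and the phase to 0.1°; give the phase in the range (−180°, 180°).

20.5 dB, -18.2°

At s = jω = j1446:
zero (s+4): 4 + j1446 → |·| = √(4²+1446²) = √2090932 ≈ 1446, ∠ = arctan(1446/4) ≈ 89.84°
zero (s+500): 500 + j1446 → |·| = √(500²+1446²) = √2340916 ≈ 1530, ∠ = arctan(1446/500) ≈ 70.93°
pole (s+2): 2 + j1446 → |·| = √(2²+1446²) = √2090920 ≈ 1446, ∠ = arctan(1446/2) ≈ 89.92°
pole (s+25): 25 + j1446 → |·| = √(25²+1446²) = √2091541 ≈ 1446.2, ∠ = arctan(1446/25) ≈ 89.01°
|G| = 10 · 2.2124e+06 / 2.0912e+06 ≈ 10.58
Gain = 20 log₁₀(10.58) ≈ 20.49 dB
∠G = 160.77° − 178.93° = -18.16°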